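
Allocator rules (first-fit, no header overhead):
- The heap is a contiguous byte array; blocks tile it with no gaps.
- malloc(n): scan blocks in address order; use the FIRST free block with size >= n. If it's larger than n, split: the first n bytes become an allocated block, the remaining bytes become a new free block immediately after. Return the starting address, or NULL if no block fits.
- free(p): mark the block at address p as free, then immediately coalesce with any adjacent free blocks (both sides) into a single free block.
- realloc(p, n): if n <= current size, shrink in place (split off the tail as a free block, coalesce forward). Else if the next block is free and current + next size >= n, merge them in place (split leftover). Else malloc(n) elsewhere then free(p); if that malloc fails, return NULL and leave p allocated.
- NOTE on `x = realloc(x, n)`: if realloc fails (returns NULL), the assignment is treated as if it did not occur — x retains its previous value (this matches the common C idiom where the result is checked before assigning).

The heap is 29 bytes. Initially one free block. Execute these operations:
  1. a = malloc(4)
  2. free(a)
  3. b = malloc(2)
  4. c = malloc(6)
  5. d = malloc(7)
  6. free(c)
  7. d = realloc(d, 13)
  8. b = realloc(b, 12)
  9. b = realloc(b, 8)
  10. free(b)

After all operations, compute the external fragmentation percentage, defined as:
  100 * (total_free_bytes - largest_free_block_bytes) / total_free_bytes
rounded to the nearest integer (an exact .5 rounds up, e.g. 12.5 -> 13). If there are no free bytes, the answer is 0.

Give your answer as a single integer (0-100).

Answer: 50

Derivation:
Op 1: a = malloc(4) -> a = 0; heap: [0-3 ALLOC][4-28 FREE]
Op 2: free(a) -> (freed a); heap: [0-28 FREE]
Op 3: b = malloc(2) -> b = 0; heap: [0-1 ALLOC][2-28 FREE]
Op 4: c = malloc(6) -> c = 2; heap: [0-1 ALLOC][2-7 ALLOC][8-28 FREE]
Op 5: d = malloc(7) -> d = 8; heap: [0-1 ALLOC][2-7 ALLOC][8-14 ALLOC][15-28 FREE]
Op 6: free(c) -> (freed c); heap: [0-1 ALLOC][2-7 FREE][8-14 ALLOC][15-28 FREE]
Op 7: d = realloc(d, 13) -> d = 8; heap: [0-1 ALLOC][2-7 FREE][8-20 ALLOC][21-28 FREE]
Op 8: b = realloc(b, 12) -> NULL (b unchanged); heap: [0-1 ALLOC][2-7 FREE][8-20 ALLOC][21-28 FREE]
Op 9: b = realloc(b, 8) -> b = 0; heap: [0-7 ALLOC][8-20 ALLOC][21-28 FREE]
Op 10: free(b) -> (freed b); heap: [0-7 FREE][8-20 ALLOC][21-28 FREE]
Free blocks: [8 8] total_free=16 largest=8 -> 100*(16-8)/16 = 800/16 = 50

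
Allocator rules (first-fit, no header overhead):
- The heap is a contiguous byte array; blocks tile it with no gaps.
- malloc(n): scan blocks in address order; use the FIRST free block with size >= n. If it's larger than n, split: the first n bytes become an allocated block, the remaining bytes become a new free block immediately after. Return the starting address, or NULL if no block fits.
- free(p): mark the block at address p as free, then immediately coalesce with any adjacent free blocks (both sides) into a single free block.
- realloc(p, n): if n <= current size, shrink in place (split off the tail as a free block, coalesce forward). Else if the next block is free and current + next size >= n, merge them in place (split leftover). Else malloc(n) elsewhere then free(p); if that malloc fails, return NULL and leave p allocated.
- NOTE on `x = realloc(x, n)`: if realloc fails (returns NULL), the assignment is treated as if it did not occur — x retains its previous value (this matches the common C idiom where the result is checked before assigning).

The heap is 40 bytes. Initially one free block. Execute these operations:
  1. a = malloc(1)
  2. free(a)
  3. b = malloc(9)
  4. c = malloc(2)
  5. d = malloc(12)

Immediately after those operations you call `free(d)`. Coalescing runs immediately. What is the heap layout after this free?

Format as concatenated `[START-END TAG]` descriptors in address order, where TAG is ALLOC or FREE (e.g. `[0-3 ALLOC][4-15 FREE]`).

Answer: [0-8 ALLOC][9-10 ALLOC][11-39 FREE]

Derivation:
Op 1: a = malloc(1) -> a = 0; heap: [0-0 ALLOC][1-39 FREE]
Op 2: free(a) -> (freed a); heap: [0-39 FREE]
Op 3: b = malloc(9) -> b = 0; heap: [0-8 ALLOC][9-39 FREE]
Op 4: c = malloc(2) -> c = 9; heap: [0-8 ALLOC][9-10 ALLOC][11-39 FREE]
Op 5: d = malloc(12) -> d = 11; heap: [0-8 ALLOC][9-10 ALLOC][11-22 ALLOC][23-39 FREE]
free(d): d = 11 -> block [11-22 ALLOC]; mark free, coalesce with adjacent free neighbors -> [0-8 ALLOC][9-10 ALLOC][11-39 FREE]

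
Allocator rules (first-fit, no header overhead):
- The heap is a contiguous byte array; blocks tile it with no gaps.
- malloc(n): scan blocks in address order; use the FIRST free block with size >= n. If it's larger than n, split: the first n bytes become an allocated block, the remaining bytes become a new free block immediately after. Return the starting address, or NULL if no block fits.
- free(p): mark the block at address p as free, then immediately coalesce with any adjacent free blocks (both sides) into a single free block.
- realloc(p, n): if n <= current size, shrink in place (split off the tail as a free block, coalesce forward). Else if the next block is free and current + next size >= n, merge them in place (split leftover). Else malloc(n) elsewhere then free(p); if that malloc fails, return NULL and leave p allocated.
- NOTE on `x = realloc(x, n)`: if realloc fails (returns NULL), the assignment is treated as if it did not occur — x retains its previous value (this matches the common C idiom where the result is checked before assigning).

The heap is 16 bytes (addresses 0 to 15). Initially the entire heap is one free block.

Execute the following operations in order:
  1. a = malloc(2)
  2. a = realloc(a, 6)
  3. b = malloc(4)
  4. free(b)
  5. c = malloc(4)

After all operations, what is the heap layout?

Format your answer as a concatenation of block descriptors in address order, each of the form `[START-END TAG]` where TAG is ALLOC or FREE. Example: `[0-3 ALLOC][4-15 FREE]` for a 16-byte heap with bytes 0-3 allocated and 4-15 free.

Op 1: a = malloc(2) -> a = 0; heap: [0-1 ALLOC][2-15 FREE]
Op 2: a = realloc(a, 6) -> a = 0; heap: [0-5 ALLOC][6-15 FREE]
Op 3: b = malloc(4) -> b = 6; heap: [0-5 ALLOC][6-9 ALLOC][10-15 FREE]
Op 4: free(b) -> (freed b); heap: [0-5 ALLOC][6-15 FREE]
Op 5: c = malloc(4) -> c = 6; heap: [0-5 ALLOC][6-9 ALLOC][10-15 FREE]

Answer: [0-5 ALLOC][6-9 ALLOC][10-15 FREE]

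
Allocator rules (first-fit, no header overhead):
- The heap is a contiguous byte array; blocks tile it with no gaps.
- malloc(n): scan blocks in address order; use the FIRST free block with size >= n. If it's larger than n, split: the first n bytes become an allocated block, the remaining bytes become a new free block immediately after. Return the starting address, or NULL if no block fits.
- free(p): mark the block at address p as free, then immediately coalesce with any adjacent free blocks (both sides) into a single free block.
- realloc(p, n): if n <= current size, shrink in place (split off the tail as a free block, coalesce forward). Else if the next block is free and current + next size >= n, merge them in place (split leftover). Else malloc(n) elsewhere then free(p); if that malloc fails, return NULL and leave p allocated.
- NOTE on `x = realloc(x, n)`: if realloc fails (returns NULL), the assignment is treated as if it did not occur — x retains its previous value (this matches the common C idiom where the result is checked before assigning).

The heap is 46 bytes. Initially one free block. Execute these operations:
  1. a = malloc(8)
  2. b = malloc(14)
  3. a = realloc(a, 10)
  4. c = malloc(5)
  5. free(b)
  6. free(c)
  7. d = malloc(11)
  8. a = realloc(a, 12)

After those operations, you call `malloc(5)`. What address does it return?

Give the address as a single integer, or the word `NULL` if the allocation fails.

Answer: 11

Derivation:
Op 1: a = malloc(8) -> a = 0; heap: [0-7 ALLOC][8-45 FREE]
Op 2: b = malloc(14) -> b = 8; heap: [0-7 ALLOC][8-21 ALLOC][22-45 FREE]
Op 3: a = realloc(a, 10) -> a = 22; heap: [0-7 FREE][8-21 ALLOC][22-31 ALLOC][32-45 FREE]
Op 4: c = malloc(5) -> c = 0; heap: [0-4 ALLOC][5-7 FREE][8-21 ALLOC][22-31 ALLOC][32-45 FREE]
Op 5: free(b) -> (freed b); heap: [0-4 ALLOC][5-21 FREE][22-31 ALLOC][32-45 FREE]
Op 6: free(c) -> (freed c); heap: [0-21 FREE][22-31 ALLOC][32-45 FREE]
Op 7: d = malloc(11) -> d = 0; heap: [0-10 ALLOC][11-21 FREE][22-31 ALLOC][32-45 FREE]
Op 8: a = realloc(a, 12) -> a = 22; heap: [0-10 ALLOC][11-21 FREE][22-33 ALLOC][34-45 FREE]
malloc(5): first-fit scan over [0-10 ALLOC][11-21 FREE][22-33 ALLOC][34-45 FREE] -> 11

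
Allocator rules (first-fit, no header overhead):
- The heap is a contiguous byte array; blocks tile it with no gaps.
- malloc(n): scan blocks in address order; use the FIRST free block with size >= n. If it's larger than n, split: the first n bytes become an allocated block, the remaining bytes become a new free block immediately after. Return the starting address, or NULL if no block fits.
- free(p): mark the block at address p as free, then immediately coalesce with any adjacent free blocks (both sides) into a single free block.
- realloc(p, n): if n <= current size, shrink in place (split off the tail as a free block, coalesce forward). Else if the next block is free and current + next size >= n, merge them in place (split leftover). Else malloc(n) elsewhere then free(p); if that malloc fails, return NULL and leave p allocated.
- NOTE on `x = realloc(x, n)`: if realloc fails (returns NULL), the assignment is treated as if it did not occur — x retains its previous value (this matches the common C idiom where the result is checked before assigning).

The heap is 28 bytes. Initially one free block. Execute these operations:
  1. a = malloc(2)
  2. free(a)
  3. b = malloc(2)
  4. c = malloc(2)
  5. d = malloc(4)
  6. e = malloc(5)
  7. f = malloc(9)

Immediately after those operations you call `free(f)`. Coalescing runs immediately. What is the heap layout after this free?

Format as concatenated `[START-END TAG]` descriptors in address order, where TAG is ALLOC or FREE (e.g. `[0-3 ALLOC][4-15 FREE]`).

Op 1: a = malloc(2) -> a = 0; heap: [0-1 ALLOC][2-27 FREE]
Op 2: free(a) -> (freed a); heap: [0-27 FREE]
Op 3: b = malloc(2) -> b = 0; heap: [0-1 ALLOC][2-27 FREE]
Op 4: c = malloc(2) -> c = 2; heap: [0-1 ALLOC][2-3 ALLOC][4-27 FREE]
Op 5: d = malloc(4) -> d = 4; heap: [0-1 ALLOC][2-3 ALLOC][4-7 ALLOC][8-27 FREE]
Op 6: e = malloc(5) -> e = 8; heap: [0-1 ALLOC][2-3 ALLOC][4-7 ALLOC][8-12 ALLOC][13-27 FREE]
Op 7: f = malloc(9) -> f = 13; heap: [0-1 ALLOC][2-3 ALLOC][4-7 ALLOC][8-12 ALLOC][13-21 ALLOC][22-27 FREE]
free(f): f = 13 -> block [13-21 ALLOC]; mark free, coalesce with adjacent free neighbors -> [0-1 ALLOC][2-3 ALLOC][4-7 ALLOC][8-12 ALLOC][13-27 FREE]

Answer: [0-1 ALLOC][2-3 ALLOC][4-7 ALLOC][8-12 ALLOC][13-27 FREE]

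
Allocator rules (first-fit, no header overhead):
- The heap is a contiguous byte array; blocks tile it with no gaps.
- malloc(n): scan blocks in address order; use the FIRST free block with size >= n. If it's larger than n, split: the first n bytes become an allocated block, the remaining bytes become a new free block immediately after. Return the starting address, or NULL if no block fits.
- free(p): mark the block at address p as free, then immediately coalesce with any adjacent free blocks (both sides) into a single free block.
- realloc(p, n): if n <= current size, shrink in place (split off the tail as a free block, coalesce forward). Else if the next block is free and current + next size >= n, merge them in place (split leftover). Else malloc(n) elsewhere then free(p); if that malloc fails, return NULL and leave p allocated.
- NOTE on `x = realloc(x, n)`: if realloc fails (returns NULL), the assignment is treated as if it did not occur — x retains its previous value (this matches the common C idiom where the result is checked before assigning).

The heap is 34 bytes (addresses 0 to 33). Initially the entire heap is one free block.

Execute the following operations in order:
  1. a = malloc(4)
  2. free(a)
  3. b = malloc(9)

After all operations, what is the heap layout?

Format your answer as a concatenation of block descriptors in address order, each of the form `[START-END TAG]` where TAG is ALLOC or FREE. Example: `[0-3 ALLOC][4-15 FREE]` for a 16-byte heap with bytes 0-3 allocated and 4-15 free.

Answer: [0-8 ALLOC][9-33 FREE]

Derivation:
Op 1: a = malloc(4) -> a = 0; heap: [0-3 ALLOC][4-33 FREE]
Op 2: free(a) -> (freed a); heap: [0-33 FREE]
Op 3: b = malloc(9) -> b = 0; heap: [0-8 ALLOC][9-33 FREE]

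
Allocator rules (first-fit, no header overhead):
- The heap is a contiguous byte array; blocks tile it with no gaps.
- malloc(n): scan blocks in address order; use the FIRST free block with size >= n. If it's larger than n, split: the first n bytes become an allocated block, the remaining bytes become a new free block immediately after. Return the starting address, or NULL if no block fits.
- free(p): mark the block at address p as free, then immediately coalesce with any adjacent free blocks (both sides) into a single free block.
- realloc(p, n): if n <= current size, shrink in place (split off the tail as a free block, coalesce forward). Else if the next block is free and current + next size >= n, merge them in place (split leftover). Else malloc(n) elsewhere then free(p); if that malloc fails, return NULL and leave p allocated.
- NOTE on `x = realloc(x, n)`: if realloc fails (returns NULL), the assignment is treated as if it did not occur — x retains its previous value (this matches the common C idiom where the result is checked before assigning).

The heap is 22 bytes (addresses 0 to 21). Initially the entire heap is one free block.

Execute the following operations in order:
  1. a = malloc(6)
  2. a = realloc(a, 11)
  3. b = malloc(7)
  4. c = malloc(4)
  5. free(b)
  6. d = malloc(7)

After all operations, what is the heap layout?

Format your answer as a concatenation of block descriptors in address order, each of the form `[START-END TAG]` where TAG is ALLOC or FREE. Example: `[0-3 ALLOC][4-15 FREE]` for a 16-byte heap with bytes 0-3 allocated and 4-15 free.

Op 1: a = malloc(6) -> a = 0; heap: [0-5 ALLOC][6-21 FREE]
Op 2: a = realloc(a, 11) -> a = 0; heap: [0-10 ALLOC][11-21 FREE]
Op 3: b = malloc(7) -> b = 11; heap: [0-10 ALLOC][11-17 ALLOC][18-21 FREE]
Op 4: c = malloc(4) -> c = 18; heap: [0-10 ALLOC][11-17 ALLOC][18-21 ALLOC]
Op 5: free(b) -> (freed b); heap: [0-10 ALLOC][11-17 FREE][18-21 ALLOC]
Op 6: d = malloc(7) -> d = 11; heap: [0-10 ALLOC][11-17 ALLOC][18-21 ALLOC]

Answer: [0-10 ALLOC][11-17 ALLOC][18-21 ALLOC]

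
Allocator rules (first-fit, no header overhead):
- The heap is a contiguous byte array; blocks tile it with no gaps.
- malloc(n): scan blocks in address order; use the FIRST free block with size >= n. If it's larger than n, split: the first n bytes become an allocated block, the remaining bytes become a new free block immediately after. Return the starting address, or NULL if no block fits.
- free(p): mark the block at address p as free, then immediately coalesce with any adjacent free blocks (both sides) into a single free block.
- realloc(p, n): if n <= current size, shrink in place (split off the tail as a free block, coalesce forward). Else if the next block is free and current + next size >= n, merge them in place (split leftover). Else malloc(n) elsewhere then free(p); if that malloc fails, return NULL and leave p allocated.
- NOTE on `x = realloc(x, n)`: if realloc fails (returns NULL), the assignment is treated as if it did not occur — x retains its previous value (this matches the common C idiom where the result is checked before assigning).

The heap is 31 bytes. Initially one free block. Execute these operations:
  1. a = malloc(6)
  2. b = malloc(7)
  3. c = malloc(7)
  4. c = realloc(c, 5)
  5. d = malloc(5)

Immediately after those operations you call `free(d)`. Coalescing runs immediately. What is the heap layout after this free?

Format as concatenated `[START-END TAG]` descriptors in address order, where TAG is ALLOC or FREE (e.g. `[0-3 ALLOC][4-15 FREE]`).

Op 1: a = malloc(6) -> a = 0; heap: [0-5 ALLOC][6-30 FREE]
Op 2: b = malloc(7) -> b = 6; heap: [0-5 ALLOC][6-12 ALLOC][13-30 FREE]
Op 3: c = malloc(7) -> c = 13; heap: [0-5 ALLOC][6-12 ALLOC][13-19 ALLOC][20-30 FREE]
Op 4: c = realloc(c, 5) -> c = 13; heap: [0-5 ALLOC][6-12 ALLOC][13-17 ALLOC][18-30 FREE]
Op 5: d = malloc(5) -> d = 18; heap: [0-5 ALLOC][6-12 ALLOC][13-17 ALLOC][18-22 ALLOC][23-30 FREE]
free(d): d = 18 -> block [18-22 ALLOC]; mark free, coalesce with adjacent free neighbors -> [0-5 ALLOC][6-12 ALLOC][13-17 ALLOC][18-30 FREE]

Answer: [0-5 ALLOC][6-12 ALLOC][13-17 ALLOC][18-30 FREE]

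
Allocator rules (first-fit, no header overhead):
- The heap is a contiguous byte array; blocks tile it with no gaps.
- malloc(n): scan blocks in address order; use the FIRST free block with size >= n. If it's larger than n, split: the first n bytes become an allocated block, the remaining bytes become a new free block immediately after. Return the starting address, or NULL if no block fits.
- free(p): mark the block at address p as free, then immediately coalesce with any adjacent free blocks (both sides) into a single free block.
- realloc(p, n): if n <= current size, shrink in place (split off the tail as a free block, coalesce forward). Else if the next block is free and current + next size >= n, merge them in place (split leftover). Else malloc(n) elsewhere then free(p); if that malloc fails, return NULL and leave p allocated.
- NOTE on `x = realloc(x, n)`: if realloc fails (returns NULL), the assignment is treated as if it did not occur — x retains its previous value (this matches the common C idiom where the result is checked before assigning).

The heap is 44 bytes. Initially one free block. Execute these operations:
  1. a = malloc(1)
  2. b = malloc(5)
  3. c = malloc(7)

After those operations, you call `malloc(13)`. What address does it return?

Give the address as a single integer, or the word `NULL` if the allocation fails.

Op 1: a = malloc(1) -> a = 0; heap: [0-0 ALLOC][1-43 FREE]
Op 2: b = malloc(5) -> b = 1; heap: [0-0 ALLOC][1-5 ALLOC][6-43 FREE]
Op 3: c = malloc(7) -> c = 6; heap: [0-0 ALLOC][1-5 ALLOC][6-12 ALLOC][13-43 FREE]
malloc(13): first-fit scan over [0-0 ALLOC][1-5 ALLOC][6-12 ALLOC][13-43 FREE] -> 13

Answer: 13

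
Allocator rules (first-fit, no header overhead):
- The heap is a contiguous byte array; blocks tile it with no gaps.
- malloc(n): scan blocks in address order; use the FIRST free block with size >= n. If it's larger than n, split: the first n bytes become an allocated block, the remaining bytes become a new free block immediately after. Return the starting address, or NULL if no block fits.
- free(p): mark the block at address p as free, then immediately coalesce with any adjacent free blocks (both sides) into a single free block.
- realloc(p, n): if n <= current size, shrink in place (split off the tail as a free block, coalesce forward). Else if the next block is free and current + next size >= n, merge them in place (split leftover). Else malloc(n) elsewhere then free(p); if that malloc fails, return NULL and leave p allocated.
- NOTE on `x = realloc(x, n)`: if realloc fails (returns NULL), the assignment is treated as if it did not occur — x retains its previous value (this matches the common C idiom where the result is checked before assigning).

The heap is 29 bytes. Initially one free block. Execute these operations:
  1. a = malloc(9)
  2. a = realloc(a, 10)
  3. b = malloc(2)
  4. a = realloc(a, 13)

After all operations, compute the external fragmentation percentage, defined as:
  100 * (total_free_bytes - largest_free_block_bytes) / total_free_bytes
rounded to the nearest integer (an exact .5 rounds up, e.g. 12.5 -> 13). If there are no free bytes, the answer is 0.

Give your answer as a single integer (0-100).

Answer: 29

Derivation:
Op 1: a = malloc(9) -> a = 0; heap: [0-8 ALLOC][9-28 FREE]
Op 2: a = realloc(a, 10) -> a = 0; heap: [0-9 ALLOC][10-28 FREE]
Op 3: b = malloc(2) -> b = 10; heap: [0-9 ALLOC][10-11 ALLOC][12-28 FREE]
Op 4: a = realloc(a, 13) -> a = 12; heap: [0-9 FREE][10-11 ALLOC][12-24 ALLOC][25-28 FREE]
Free blocks: [10 4] total_free=14 largest=10 -> 100*(14-10)/14 = 400/14 ≈ 28.571 -> rounds to 29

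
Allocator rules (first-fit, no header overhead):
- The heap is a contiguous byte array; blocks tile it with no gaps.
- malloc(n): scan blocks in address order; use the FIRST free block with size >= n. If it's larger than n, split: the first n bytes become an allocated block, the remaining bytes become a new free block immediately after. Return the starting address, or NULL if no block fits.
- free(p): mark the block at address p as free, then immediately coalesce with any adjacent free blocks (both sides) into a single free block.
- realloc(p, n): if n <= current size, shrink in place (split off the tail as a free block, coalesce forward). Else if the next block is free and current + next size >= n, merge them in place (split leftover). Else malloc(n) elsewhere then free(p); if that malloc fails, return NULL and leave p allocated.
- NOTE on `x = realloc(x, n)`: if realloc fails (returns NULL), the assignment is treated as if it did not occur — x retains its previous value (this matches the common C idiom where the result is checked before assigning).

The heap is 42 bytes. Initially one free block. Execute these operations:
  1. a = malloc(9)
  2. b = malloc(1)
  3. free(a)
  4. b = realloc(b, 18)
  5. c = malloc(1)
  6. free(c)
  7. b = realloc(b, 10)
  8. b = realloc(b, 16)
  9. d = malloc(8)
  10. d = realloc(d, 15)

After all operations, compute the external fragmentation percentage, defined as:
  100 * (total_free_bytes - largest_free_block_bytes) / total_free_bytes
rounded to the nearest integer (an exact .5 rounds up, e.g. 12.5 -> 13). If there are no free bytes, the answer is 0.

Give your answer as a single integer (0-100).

Op 1: a = malloc(9) -> a = 0; heap: [0-8 ALLOC][9-41 FREE]
Op 2: b = malloc(1) -> b = 9; heap: [0-8 ALLOC][9-9 ALLOC][10-41 FREE]
Op 3: free(a) -> (freed a); heap: [0-8 FREE][9-9 ALLOC][10-41 FREE]
Op 4: b = realloc(b, 18) -> b = 9; heap: [0-8 FREE][9-26 ALLOC][27-41 FREE]
Op 5: c = malloc(1) -> c = 0; heap: [0-0 ALLOC][1-8 FREE][9-26 ALLOC][27-41 FREE]
Op 6: free(c) -> (freed c); heap: [0-8 FREE][9-26 ALLOC][27-41 FREE]
Op 7: b = realloc(b, 10) -> b = 9; heap: [0-8 FREE][9-18 ALLOC][19-41 FREE]
Op 8: b = realloc(b, 16) -> b = 9; heap: [0-8 FREE][9-24 ALLOC][25-41 FREE]
Op 9: d = malloc(8) -> d = 0; heap: [0-7 ALLOC][8-8 FREE][9-24 ALLOC][25-41 FREE]
Op 10: d = realloc(d, 15) -> d = 25; heap: [0-8 FREE][9-24 ALLOC][25-39 ALLOC][40-41 FREE]
Free blocks: [9 2] total_free=11 largest=9 -> 100*(11-9)/11 = 200/11 ≈ 18.182 -> rounds to 18

Answer: 18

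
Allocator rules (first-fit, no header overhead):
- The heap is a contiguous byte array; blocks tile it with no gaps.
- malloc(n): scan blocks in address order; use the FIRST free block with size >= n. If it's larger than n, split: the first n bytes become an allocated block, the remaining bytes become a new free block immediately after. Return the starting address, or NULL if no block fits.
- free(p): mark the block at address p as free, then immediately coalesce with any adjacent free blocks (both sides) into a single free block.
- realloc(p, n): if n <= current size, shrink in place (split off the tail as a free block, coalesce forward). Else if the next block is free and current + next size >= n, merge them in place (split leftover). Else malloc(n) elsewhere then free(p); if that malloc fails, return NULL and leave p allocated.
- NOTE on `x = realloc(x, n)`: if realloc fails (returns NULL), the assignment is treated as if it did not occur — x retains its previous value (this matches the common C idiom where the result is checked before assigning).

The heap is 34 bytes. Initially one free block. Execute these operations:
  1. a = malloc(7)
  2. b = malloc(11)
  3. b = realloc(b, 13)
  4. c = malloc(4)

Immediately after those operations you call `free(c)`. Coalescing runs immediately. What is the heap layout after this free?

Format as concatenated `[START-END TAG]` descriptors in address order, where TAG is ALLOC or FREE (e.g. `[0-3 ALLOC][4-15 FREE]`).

Op 1: a = malloc(7) -> a = 0; heap: [0-6 ALLOC][7-33 FREE]
Op 2: b = malloc(11) -> b = 7; heap: [0-6 ALLOC][7-17 ALLOC][18-33 FREE]
Op 3: b = realloc(b, 13) -> b = 7; heap: [0-6 ALLOC][7-19 ALLOC][20-33 FREE]
Op 4: c = malloc(4) -> c = 20; heap: [0-6 ALLOC][7-19 ALLOC][20-23 ALLOC][24-33 FREE]
free(c): c = 20 -> block [20-23 ALLOC]; mark free, coalesce with adjacent free neighbors -> [0-6 ALLOC][7-19 ALLOC][20-33 FREE]

Answer: [0-6 ALLOC][7-19 ALLOC][20-33 FREE]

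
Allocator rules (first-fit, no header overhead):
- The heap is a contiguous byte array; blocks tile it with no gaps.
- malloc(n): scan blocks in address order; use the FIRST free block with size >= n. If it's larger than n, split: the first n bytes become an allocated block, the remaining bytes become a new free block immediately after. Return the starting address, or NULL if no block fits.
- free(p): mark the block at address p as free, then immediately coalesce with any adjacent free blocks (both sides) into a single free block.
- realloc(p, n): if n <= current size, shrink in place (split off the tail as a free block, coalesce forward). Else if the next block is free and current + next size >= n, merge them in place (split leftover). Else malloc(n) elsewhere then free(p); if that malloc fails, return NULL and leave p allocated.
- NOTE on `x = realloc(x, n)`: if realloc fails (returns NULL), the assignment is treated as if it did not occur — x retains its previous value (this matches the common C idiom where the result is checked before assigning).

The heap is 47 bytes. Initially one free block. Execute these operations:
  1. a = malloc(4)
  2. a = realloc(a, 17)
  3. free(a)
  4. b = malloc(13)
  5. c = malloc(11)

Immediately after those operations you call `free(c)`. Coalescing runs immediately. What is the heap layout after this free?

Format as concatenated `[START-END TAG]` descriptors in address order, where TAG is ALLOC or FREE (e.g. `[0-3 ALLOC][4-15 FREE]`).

Op 1: a = malloc(4) -> a = 0; heap: [0-3 ALLOC][4-46 FREE]
Op 2: a = realloc(a, 17) -> a = 0; heap: [0-16 ALLOC][17-46 FREE]
Op 3: free(a) -> (freed a); heap: [0-46 FREE]
Op 4: b = malloc(13) -> b = 0; heap: [0-12 ALLOC][13-46 FREE]
Op 5: c = malloc(11) -> c = 13; heap: [0-12 ALLOC][13-23 ALLOC][24-46 FREE]
free(c): c = 13 -> block [13-23 ALLOC]; mark free, coalesce with adjacent free neighbors -> [0-12 ALLOC][13-46 FREE]

Answer: [0-12 ALLOC][13-46 FREE]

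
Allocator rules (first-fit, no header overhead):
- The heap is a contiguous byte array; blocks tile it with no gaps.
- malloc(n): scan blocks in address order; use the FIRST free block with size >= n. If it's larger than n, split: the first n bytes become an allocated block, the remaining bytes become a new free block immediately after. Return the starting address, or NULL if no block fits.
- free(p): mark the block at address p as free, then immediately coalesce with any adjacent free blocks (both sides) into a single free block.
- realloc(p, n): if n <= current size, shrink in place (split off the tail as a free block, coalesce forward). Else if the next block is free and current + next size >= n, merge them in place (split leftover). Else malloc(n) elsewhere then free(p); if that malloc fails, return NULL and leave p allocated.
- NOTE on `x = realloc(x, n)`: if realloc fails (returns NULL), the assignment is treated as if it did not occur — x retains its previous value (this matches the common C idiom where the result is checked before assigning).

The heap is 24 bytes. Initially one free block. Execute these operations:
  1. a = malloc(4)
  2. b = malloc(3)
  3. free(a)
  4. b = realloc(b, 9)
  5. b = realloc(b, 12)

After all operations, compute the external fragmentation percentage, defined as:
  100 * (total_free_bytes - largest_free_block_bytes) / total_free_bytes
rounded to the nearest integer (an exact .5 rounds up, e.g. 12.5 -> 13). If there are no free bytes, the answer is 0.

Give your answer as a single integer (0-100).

Op 1: a = malloc(4) -> a = 0; heap: [0-3 ALLOC][4-23 FREE]
Op 2: b = malloc(3) -> b = 4; heap: [0-3 ALLOC][4-6 ALLOC][7-23 FREE]
Op 3: free(a) -> (freed a); heap: [0-3 FREE][4-6 ALLOC][7-23 FREE]
Op 4: b = realloc(b, 9) -> b = 4; heap: [0-3 FREE][4-12 ALLOC][13-23 FREE]
Op 5: b = realloc(b, 12) -> b = 4; heap: [0-3 FREE][4-15 ALLOC][16-23 FREE]
Free blocks: [4 8] total_free=12 largest=8 -> 100*(12-8)/12 = 400/12 ≈ 33.333 -> rounds to 33

Answer: 33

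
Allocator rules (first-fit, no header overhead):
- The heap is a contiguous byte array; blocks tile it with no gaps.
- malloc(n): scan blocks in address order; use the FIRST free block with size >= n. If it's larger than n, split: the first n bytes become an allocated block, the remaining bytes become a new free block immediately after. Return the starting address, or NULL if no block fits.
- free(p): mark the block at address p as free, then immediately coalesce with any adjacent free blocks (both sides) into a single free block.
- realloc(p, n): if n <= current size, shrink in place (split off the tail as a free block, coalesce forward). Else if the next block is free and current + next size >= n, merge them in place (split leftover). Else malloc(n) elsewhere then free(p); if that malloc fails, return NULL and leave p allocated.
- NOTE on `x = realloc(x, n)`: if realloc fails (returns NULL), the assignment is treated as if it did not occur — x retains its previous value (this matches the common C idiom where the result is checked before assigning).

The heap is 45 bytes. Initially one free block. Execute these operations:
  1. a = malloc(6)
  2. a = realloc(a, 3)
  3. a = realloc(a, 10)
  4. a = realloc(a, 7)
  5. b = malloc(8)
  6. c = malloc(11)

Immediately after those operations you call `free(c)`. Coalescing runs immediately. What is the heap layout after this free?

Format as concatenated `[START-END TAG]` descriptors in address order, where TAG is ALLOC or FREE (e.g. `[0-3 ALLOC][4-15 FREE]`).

Op 1: a = malloc(6) -> a = 0; heap: [0-5 ALLOC][6-44 FREE]
Op 2: a = realloc(a, 3) -> a = 0; heap: [0-2 ALLOC][3-44 FREE]
Op 3: a = realloc(a, 10) -> a = 0; heap: [0-9 ALLOC][10-44 FREE]
Op 4: a = realloc(a, 7) -> a = 0; heap: [0-6 ALLOC][7-44 FREE]
Op 5: b = malloc(8) -> b = 7; heap: [0-6 ALLOC][7-14 ALLOC][15-44 FREE]
Op 6: c = malloc(11) -> c = 15; heap: [0-6 ALLOC][7-14 ALLOC][15-25 ALLOC][26-44 FREE]
free(c): c = 15 -> block [15-25 ALLOC]; mark free, coalesce with adjacent free neighbors -> [0-6 ALLOC][7-14 ALLOC][15-44 FREE]

Answer: [0-6 ALLOC][7-14 ALLOC][15-44 FREE]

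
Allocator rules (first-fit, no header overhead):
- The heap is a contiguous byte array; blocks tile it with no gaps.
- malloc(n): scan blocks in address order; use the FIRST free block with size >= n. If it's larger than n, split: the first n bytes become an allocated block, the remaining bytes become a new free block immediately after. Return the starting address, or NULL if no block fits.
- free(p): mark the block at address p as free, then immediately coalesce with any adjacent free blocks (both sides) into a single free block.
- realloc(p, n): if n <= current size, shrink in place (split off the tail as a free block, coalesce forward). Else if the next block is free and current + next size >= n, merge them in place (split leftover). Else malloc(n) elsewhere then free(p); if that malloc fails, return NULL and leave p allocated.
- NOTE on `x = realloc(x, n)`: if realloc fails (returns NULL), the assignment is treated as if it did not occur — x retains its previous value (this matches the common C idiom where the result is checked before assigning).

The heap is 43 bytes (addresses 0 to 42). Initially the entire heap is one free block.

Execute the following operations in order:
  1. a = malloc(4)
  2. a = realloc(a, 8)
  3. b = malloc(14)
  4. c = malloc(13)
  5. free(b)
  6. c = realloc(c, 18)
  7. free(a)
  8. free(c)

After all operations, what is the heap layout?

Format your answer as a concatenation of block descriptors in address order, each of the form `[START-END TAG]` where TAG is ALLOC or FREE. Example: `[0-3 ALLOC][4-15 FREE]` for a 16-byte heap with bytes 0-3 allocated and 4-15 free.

Answer: [0-42 FREE]

Derivation:
Op 1: a = malloc(4) -> a = 0; heap: [0-3 ALLOC][4-42 FREE]
Op 2: a = realloc(a, 8) -> a = 0; heap: [0-7 ALLOC][8-42 FREE]
Op 3: b = malloc(14) -> b = 8; heap: [0-7 ALLOC][8-21 ALLOC][22-42 FREE]
Op 4: c = malloc(13) -> c = 22; heap: [0-7 ALLOC][8-21 ALLOC][22-34 ALLOC][35-42 FREE]
Op 5: free(b) -> (freed b); heap: [0-7 ALLOC][8-21 FREE][22-34 ALLOC][35-42 FREE]
Op 6: c = realloc(c, 18) -> c = 22; heap: [0-7 ALLOC][8-21 FREE][22-39 ALLOC][40-42 FREE]
Op 7: free(a) -> (freed a); heap: [0-21 FREE][22-39 ALLOC][40-42 FREE]
Op 8: free(c) -> (freed c); heap: [0-42 FREE]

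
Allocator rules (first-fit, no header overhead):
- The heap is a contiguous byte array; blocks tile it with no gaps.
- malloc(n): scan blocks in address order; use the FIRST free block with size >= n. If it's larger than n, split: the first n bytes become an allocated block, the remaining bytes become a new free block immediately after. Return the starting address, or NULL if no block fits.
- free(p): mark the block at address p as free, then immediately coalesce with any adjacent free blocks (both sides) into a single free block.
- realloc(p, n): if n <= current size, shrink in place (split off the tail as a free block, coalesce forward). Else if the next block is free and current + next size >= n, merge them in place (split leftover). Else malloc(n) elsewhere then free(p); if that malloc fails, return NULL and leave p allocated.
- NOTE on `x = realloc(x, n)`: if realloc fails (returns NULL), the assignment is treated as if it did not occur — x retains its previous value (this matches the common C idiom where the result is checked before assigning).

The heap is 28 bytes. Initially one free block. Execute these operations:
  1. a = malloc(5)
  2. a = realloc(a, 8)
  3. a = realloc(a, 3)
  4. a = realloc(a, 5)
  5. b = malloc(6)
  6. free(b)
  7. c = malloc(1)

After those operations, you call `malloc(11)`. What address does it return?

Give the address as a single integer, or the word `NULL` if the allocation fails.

Op 1: a = malloc(5) -> a = 0; heap: [0-4 ALLOC][5-27 FREE]
Op 2: a = realloc(a, 8) -> a = 0; heap: [0-7 ALLOC][8-27 FREE]
Op 3: a = realloc(a, 3) -> a = 0; heap: [0-2 ALLOC][3-27 FREE]
Op 4: a = realloc(a, 5) -> a = 0; heap: [0-4 ALLOC][5-27 FREE]
Op 5: b = malloc(6) -> b = 5; heap: [0-4 ALLOC][5-10 ALLOC][11-27 FREE]
Op 6: free(b) -> (freed b); heap: [0-4 ALLOC][5-27 FREE]
Op 7: c = malloc(1) -> c = 5; heap: [0-4 ALLOC][5-5 ALLOC][6-27 FREE]
malloc(11): first-fit scan over [0-4 ALLOC][5-5 ALLOC][6-27 FREE] -> 6

Answer: 6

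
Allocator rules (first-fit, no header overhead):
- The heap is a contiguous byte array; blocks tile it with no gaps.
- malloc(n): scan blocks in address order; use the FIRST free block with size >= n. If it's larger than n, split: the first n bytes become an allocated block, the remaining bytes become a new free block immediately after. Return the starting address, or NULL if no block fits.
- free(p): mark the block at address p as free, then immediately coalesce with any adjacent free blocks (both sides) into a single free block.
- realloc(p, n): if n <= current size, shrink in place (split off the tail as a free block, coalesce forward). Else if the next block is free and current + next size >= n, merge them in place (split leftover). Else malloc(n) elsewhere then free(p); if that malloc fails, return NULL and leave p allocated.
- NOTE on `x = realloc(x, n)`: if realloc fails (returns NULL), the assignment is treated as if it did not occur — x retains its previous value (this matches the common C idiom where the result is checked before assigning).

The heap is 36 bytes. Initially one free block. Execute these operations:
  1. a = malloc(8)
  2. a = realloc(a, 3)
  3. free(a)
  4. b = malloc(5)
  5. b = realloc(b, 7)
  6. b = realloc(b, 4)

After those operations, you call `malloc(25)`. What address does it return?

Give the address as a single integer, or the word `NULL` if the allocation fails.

Answer: 4

Derivation:
Op 1: a = malloc(8) -> a = 0; heap: [0-7 ALLOC][8-35 FREE]
Op 2: a = realloc(a, 3) -> a = 0; heap: [0-2 ALLOC][3-35 FREE]
Op 3: free(a) -> (freed a); heap: [0-35 FREE]
Op 4: b = malloc(5) -> b = 0; heap: [0-4 ALLOC][5-35 FREE]
Op 5: b = realloc(b, 7) -> b = 0; heap: [0-6 ALLOC][7-35 FREE]
Op 6: b = realloc(b, 4) -> b = 0; heap: [0-3 ALLOC][4-35 FREE]
malloc(25): first-fit scan over [0-3 ALLOC][4-35 FREE] -> 4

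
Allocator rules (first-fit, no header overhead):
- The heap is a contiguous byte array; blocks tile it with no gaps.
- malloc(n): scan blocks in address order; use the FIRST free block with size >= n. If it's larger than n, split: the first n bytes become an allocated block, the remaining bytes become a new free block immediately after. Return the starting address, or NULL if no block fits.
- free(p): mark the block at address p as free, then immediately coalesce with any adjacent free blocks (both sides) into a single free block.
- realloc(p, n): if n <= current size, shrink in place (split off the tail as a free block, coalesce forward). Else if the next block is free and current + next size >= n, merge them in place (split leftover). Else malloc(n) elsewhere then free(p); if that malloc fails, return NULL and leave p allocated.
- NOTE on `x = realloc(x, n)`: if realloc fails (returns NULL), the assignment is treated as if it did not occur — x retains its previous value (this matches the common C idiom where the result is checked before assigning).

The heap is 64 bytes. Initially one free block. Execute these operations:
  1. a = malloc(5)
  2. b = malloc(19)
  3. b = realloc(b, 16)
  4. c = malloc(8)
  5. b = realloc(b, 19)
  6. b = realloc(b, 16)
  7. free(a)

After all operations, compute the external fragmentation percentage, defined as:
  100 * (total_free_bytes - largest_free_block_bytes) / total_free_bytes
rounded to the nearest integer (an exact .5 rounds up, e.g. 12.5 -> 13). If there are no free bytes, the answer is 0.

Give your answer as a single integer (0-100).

Answer: 48

Derivation:
Op 1: a = malloc(5) -> a = 0; heap: [0-4 ALLOC][5-63 FREE]
Op 2: b = malloc(19) -> b = 5; heap: [0-4 ALLOC][5-23 ALLOC][24-63 FREE]
Op 3: b = realloc(b, 16) -> b = 5; heap: [0-4 ALLOC][5-20 ALLOC][21-63 FREE]
Op 4: c = malloc(8) -> c = 21; heap: [0-4 ALLOC][5-20 ALLOC][21-28 ALLOC][29-63 FREE]
Op 5: b = realloc(b, 19) -> b = 29; heap: [0-4 ALLOC][5-20 FREE][21-28 ALLOC][29-47 ALLOC][48-63 FREE]
Op 6: b = realloc(b, 16) -> b = 29; heap: [0-4 ALLOC][5-20 FREE][21-28 ALLOC][29-44 ALLOC][45-63 FREE]
Op 7: free(a) -> (freed a); heap: [0-20 FREE][21-28 ALLOC][29-44 ALLOC][45-63 FREE]
Free blocks: [21 19] total_free=40 largest=21 -> 100*(40-21)/40 = 1900/40 = 47.5 -> rounds to 48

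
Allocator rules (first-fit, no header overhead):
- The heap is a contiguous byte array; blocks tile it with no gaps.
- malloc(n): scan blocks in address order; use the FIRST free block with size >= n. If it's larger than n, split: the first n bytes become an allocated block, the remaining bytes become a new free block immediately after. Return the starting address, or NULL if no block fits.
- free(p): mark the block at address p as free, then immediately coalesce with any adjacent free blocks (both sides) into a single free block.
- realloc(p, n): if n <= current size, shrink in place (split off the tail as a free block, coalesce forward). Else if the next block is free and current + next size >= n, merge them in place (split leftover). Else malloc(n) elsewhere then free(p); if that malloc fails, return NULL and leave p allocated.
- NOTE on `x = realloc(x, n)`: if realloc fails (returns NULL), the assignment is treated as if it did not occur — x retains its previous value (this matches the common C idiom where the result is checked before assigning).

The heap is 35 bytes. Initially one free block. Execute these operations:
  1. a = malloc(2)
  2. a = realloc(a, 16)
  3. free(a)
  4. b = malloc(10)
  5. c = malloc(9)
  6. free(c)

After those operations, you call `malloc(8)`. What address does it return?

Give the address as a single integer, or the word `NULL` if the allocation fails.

Op 1: a = malloc(2) -> a = 0; heap: [0-1 ALLOC][2-34 FREE]
Op 2: a = realloc(a, 16) -> a = 0; heap: [0-15 ALLOC][16-34 FREE]
Op 3: free(a) -> (freed a); heap: [0-34 FREE]
Op 4: b = malloc(10) -> b = 0; heap: [0-9 ALLOC][10-34 FREE]
Op 5: c = malloc(9) -> c = 10; heap: [0-9 ALLOC][10-18 ALLOC][19-34 FREE]
Op 6: free(c) -> (freed c); heap: [0-9 ALLOC][10-34 FREE]
malloc(8): first-fit scan over [0-9 ALLOC][10-34 FREE] -> 10

Answer: 10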